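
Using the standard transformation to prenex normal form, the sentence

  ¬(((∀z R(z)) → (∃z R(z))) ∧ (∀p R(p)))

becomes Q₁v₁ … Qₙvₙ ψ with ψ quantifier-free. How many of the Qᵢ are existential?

1

First replace A → B with ¬A ∨ B.
  ¬((¬(∀z R(z)) ∨ (∃z R(z))) ∧ (∀p R(p)))
Move each ¬ inward, flipping quantifiers it crosses:
  (∀z R(z)) ∧ (∀z ¬R(z)) ∨ (∃p ¬R(p))
Give each quantifier a distinct variable: z↦r.
  (∀z R(z)) ∧ (∀r ¬R(r)) ∨ (∃p ¬R(p))
Extract every quantifier outward, since the variables are now distinct and don't occur free across branches:
  ∀z ∀r ∃p (R(z) ∧ ¬R(r) ∨ ¬R(p))
The prefix is ∀z ∀r ∃p: 2 universal, 1 existential.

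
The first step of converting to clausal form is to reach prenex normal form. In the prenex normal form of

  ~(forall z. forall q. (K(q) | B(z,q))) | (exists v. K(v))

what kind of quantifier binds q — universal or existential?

existential

Push ¬ through the quantifiers and connectives to reach negation normal form:
  (exists z. exists q. (~K(q) & ~B(z,q))) | (exists v. K(v))
All bound variables are already distinct, so no renaming is needed.
Finally move all quantifiers to the prefix:
  exists z. exists q. exists v. (~K(q) & ~B(z,q) | K(v))
The quantifier forall q sits under an odd number of negations, so it flips to exists q.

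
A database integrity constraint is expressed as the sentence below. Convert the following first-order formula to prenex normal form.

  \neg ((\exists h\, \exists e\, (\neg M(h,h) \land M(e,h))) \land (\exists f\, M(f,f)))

Drive negations inward (¬∀x A ≡ ∃x ¬A, ¬∃x A ≡ ∀x ¬A, De Morgan for ∧/∨):
  (\forall h\, \forall e\, (M(h,h) \lor \neg M(e,h))) \lor (\forall f\, \neg M(f,f))
All bound variables are already distinct, so no renaming is needed.
Pull the quantifiers to the front (each side's bound variable is not free in the other side):
  \forall h\, \forall e\, \forall f\, (M(h,h) \lor \neg M(e,h) \lor \neg M(f,f))

\forall h\, \forall e\, \forall f\, (M(h,h) \lor \neg M(e,h) \lor \neg M(f,f))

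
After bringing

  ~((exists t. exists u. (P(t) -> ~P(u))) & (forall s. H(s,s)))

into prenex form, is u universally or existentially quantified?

Rewrite implications/biconditionals: A → B as ¬A ∨ B.
  ~((exists t. exists u. (~P(t) | ~P(u))) & (forall s. H(s,s)))
Move each ¬ inward, flipping quantifiers it crosses:
  (forall t. forall u. (P(t) & P(u))) | (exists s. ~H(s,s))
Extract every quantifier outward, since the variables are now distinct and don't occur free across branches:
  forall t. forall u. exists s. (P(t) & P(u) | ~H(s,s))
The quantifier exists u sits under an odd number of negations (counting the antecedent side of each →), so it flips to forall u.

universal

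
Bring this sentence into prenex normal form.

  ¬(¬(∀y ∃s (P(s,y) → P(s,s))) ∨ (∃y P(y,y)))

First replace A → B with ¬A ∨ B.
  ¬(¬(∀y ∃s (¬P(s,y) ∨ P(s,s))) ∨ (∃y P(y,y)))
Push ¬ through the quantifiers and connectives to reach negation normal form:
  (∀y ∃s (¬P(s,y) ∨ P(s,s))) ∧ (∀y ¬P(y,y))
Standardize variables apart so no two quantifiers bind the same name: y↦v.
  (∀y ∃s (¬P(s,y) ∨ P(s,s))) ∧ (∀v ¬P(v,v))
Extract every quantifier outward, since the variables are now distinct and don't occur free across branches:
  ∀y ∃s ∀v ((¬P(s,y) ∨ P(s,s)) ∧ ¬P(v,v))

∀y ∃s ∀v ((¬P(s,y) ∨ P(s,s)) ∧ ¬P(v,v))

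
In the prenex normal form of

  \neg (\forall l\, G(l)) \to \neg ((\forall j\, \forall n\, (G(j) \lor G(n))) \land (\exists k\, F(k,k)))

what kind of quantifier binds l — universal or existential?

Rewrite implications/biconditionals: A → B as ¬A ∨ B.
  \neg \neg (\forall l\, G(l)) \lor \neg ((\forall j\, \forall n\, (G(j) \lor G(n))) \land (\exists k\, F(k,k)))
Push ¬ through the quantifiers and connectives to reach negation normal form:
  (\forall l\, G(l)) \lor (\exists j\, \exists n\, (\neg G(j) \land \neg G(n))) \lor (\forall k\, \neg F(k,k))
Finally move all quantifiers to the prefix:
  \forall l\, \exists j\, \exists n\, \forall k\, (G(l) \lor \neg G(j) \land \neg G(n) \lor \neg F(k,k))
The quantifier \forall l sits under an even number of negations (counting the antecedent side of each →), so it remains universal.

universal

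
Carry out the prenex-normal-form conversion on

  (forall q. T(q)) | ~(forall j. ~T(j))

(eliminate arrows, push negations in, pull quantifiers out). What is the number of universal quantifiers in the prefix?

1

Push ¬ through the quantifiers and connectives to reach negation normal form:
  (forall q. T(q)) | (exists j. T(j))
All bound variables are already distinct, so no renaming is needed.
Extract every quantifier outward, since the variables are now distinct and don't occur free across branches:
  forall q. exists j. (T(q) | T(j))
The prefix is forall q exists j: 1 universal, 1 existential.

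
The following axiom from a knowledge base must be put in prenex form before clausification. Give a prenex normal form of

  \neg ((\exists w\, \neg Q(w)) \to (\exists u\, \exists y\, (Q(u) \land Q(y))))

\exists w\, \forall u\, \forall y\, (\neg Q(w) \land (\neg Q(u) \lor \neg Q(y)))

Eliminate → and ↔ using ¬ and ∨.
  \neg (\neg (\exists w\, \neg Q(w)) \lor (\exists u\, \exists y\, (Q(u) \land Q(y))))
Push ¬ through the quantifiers and connectives to reach negation normal form:
  (\exists w\, \neg Q(w)) \land (\forall u\, \forall y\, (\neg Q(u) \lor \neg Q(y)))
Finally move all quantifiers to the prefix:
  \exists w\, \forall u\, \forall y\, (\neg Q(w) \land (\neg Q(u) \lor \neg Q(y)))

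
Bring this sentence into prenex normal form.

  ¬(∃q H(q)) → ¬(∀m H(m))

Rewrite implications/biconditionals: A → B as ¬A ∨ B.
  ¬¬(∃q H(q)) ∨ ¬(∀m H(m))
Drive negations inward (¬∀x A ≡ ∃x ¬A, ¬∃x A ≡ ∀x ¬A, De Morgan for ∧/∨):
  (∃q H(q)) ∨ (∃m ¬H(m))
Extract every quantifier outward, since the variables are now distinct and don't occur free across branches:
  ∃q ∃m (H(q) ∨ ¬H(m))

∃q ∃m (H(q) ∨ ¬H(m))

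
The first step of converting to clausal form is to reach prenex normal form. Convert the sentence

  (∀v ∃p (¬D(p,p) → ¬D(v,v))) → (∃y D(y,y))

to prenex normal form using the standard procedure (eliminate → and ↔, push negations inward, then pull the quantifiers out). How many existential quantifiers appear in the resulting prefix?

Rewrite implications/biconditionals: A → B as ¬A ∨ B.
  ¬(∀v ∃p (¬¬D(p,p) ∨ ¬D(v,v))) ∨ (∃y D(y,y))
Push ¬ through the quantifiers and connectives to reach negation normal form:
  (∃v ∀p (¬D(p,p) ∧ D(v,v))) ∨ (∃y D(y,y))
All bound variables are already distinct, so no renaming is needed.
Finally move all quantifiers to the prefix:
  ∃v ∀p ∃y (¬D(p,p) ∧ D(v,v) ∨ D(y,y))
The prefix is ∃v ∀p ∃y: 1 universal, 2 existential.

2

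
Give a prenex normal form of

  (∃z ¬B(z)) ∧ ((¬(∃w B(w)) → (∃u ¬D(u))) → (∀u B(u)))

∃z ∀w ∀u ∀z1 (¬B(z) ∧ (¬B(w) ∧ D(u) ∨ B(z1)))

Eliminate → and ↔ using ¬ and ∨.
  (∃z ¬B(z)) ∧ (¬(¬¬(∃w B(w)) ∨ (∃u ¬D(u))) ∨ (∀u B(u)))
Drive negations inward (¬∀x A ≡ ∃x ¬A, ¬∃x A ≡ ∀x ¬A, De Morgan for ∧/∨):
  (∃z ¬B(z)) ∧ ((∀w ¬B(w)) ∧ (∀u D(u)) ∨ (∀u B(u)))
Rename bound variables to avoid capture: u↦z1.
  (∃z ¬B(z)) ∧ ((∀w ¬B(w)) ∧ (∀u D(u)) ∨ (∀z1 B(z1)))
Extract every quantifier outward, since the variables are now distinct and don't occur free across branches:
  ∃z ∀w ∀u ∀z1 (¬B(z) ∧ (¬B(w) ∧ D(u) ∨ B(z1)))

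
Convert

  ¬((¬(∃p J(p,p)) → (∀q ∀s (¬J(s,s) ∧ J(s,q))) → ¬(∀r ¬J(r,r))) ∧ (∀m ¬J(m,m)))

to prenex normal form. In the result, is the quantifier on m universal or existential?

existential

Eliminate → and ↔ using ¬ and ∨.
  ¬((¬¬(∃p J(p,p)) ∨ ¬(∀q ∀s (¬J(s,s) ∧ J(s,q))) ∨ ¬(∀r ¬J(r,r))) ∧ (∀m ¬J(m,m)))
Move each ¬ inward, flipping quantifiers it crosses:
  (∀p ¬J(p,p)) ∧ (∀q ∀s (¬J(s,s) ∧ J(s,q))) ∧ (∀r ¬J(r,r)) ∨ (∃m J(m,m))
Pull the quantifiers to the front (each side's bound variable is not free in the other side):
  ∀p ∀q ∀s ∀r ∃m (¬J(p,p) ∧ ¬J(s,s) ∧ J(s,q) ∧ ¬J(r,r) ∨ J(m,m))
The quantifier ∀m sits under an odd number of negations (counting the antecedent side of each →), so it flips to ∃m.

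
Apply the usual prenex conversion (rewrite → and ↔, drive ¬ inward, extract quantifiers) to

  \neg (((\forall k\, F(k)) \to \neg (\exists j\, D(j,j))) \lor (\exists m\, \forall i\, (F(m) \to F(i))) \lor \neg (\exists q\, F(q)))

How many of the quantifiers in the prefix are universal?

Eliminate → and ↔ using ¬ and ∨.
  \neg (\neg (\forall k\, F(k)) \lor \neg (\exists j\, D(j,j)) \lor (\exists m\, \forall i\, (\neg F(m) \lor F(i))) \lor \neg (\exists q\, F(q)))
Move each ¬ inward, flipping quantifiers it crosses:
  (\forall k\, F(k)) \land (\exists j\, D(j,j)) \land (\forall m\, \exists i\, (F(m) \land \neg F(i))) \land (\exists q\, F(q))
All bound variables are already distinct, so no renaming is needed.
Extract every quantifier outward, since the variables are now distinct and don't occur free across branches:
  \forall k\, \exists j\, \forall m\, \exists i\, \exists q\, (F(k) \land D(j,j) \land F(m) \land \neg F(i) \land F(q))
The prefix is \forall k \exists j \forall m \exists i \exists q: 2 universal, 3 existential.

2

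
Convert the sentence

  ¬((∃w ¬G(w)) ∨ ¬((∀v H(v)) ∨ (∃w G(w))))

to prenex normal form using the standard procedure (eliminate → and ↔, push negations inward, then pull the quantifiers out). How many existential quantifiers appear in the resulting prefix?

1

Push ¬ through the quantifiers and connectives to reach negation normal form:
  (∀w G(w)) ∧ ((∀v H(v)) ∨ (∃w G(w)))
Standardize variables apart so no two quantifiers bind the same name: w↦r.
  (∀w G(w)) ∧ ((∀v H(v)) ∨ (∃r G(r)))
Finally move all quantifiers to the prefix:
  ∀w ∀v ∃r (G(w) ∧ (H(v) ∨ G(r)))
The prefix is ∀w ∀v ∃r: 2 universal, 1 existential.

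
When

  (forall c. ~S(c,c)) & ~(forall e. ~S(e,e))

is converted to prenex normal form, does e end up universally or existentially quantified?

existential

Push ¬ through the quantifiers and connectives to reach negation normal form:
  (forall c. ~S(c,c)) & (exists e. S(e,e))
Pull the quantifiers to the front (each side's bound variable is not free in the other side):
  forall c. exists e. (~S(c,c) & S(e,e))
The quantifier forall e sits under an odd number of negations, so it flips to exists e.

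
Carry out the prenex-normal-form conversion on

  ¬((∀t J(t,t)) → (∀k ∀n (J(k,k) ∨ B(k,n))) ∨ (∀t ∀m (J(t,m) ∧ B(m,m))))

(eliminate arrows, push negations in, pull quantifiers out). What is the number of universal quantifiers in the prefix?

Rewrite implications/biconditionals: A → B as ¬A ∨ B.
  ¬(¬(∀t J(t,t)) ∨ (∀k ∀n (J(k,k) ∨ B(k,n))) ∨ (∀t ∀m (J(t,m) ∧ B(m,m))))
Drive negations inward (¬∀x A ≡ ∃x ¬A, ¬∃x A ≡ ∀x ¬A, De Morgan for ∧/∨):
  (∀t J(t,t)) ∧ (∃k ∃n (¬J(k,k) ∧ ¬B(k,n))) ∧ (∃t ∃m (¬J(t,m) ∨ ¬B(m,m)))
Standardize variables apart so no two quantifiers bind the same name: t↦v.
  (∀t J(t,t)) ∧ (∃k ∃n (¬J(k,k) ∧ ¬B(k,n))) ∧ (∃v ∃m (¬J(v,m) ∨ ¬B(m,m)))
Pull the quantifiers to the front (each side's bound variable is not free in the other side):
  ∀t ∃k ∃n ∃v ∃m (J(t,t) ∧ ¬J(k,k) ∧ ¬B(k,n) ∧ (¬J(v,m) ∨ ¬B(m,m)))
The prefix is ∀t ∃k ∃n ∃v ∃m: 1 universal, 4 existential.

1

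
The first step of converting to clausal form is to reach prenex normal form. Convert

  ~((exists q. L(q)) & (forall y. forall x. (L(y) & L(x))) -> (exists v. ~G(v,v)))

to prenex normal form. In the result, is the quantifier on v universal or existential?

First replace A → B with ¬A ∨ B.
  ~(~((exists q. L(q)) & (forall y. forall x. (L(y) & L(x)))) | (exists v. ~G(v,v)))
Drive negations inward (¬∀x A ≡ ∃x ¬A, ¬∃x A ≡ ∀x ¬A, De Morgan for ∧/∨):
  (exists q. L(q)) & (forall y. forall x. (L(y) & L(x))) & (forall v. G(v,v))
All bound variables are already distinct, so no renaming is needed.
Finally move all quantifiers to the prefix:
  exists q. forall y. forall x. forall v. (L(q) & L(y) & L(x) & G(v,v))
The quantifier exists v sits under an odd number of negations (counting the antecedent side of each →), so it flips to forall v.

universal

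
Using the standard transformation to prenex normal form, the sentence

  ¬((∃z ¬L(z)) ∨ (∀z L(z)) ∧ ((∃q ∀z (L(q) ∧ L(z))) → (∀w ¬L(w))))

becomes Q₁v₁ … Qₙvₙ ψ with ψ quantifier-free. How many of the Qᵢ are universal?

First replace A → B with ¬A ∨ B.
  ¬((∃z ¬L(z)) ∨ (∀z L(z)) ∧ (¬(∃q ∀z (L(q) ∧ L(z))) ∨ (∀w ¬L(w))))
Push ¬ through the quantifiers and connectives to reach negation normal form:
  (∀z L(z)) ∧ ((∃z ¬L(z)) ∨ (∃q ∀z (L(q) ∧ L(z))) ∧ (∃w L(w)))
Give each quantifier a distinct variable: z↦y1, z↦w1.
  (∀z L(z)) ∧ ((∃y1 ¬L(y1)) ∨ (∃q ∀w1 (L(q) ∧ L(w1))) ∧ (∃w L(w)))
Finally move all quantifiers to the prefix:
  ∀z ∃y1 ∃q ∀w1 ∃w (L(z) ∧ (¬L(y1) ∨ L(q) ∧ L(w1) ∧ L(w)))
The prefix is ∀z ∃y1 ∃q ∀w1 ∃w: 2 universal, 3 existential.

2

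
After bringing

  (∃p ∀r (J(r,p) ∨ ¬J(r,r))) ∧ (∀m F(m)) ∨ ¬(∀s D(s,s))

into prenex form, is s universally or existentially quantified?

Move each ¬ inward, flipping quantifiers it crosses:
  (∃p ∀r (J(r,p) ∨ ¬J(r,r))) ∧ (∀m F(m)) ∨ (∃s ¬D(s,s))
All bound variables are already distinct, so no renaming is needed.
Finally move all quantifiers to the prefix:
  ∃p ∀r ∀m ∃s ((J(r,p) ∨ ¬J(r,r)) ∧ F(m) ∨ ¬D(s,s))
The quantifier ∀s sits under an odd number of negations, so it flips to ∃s.

existential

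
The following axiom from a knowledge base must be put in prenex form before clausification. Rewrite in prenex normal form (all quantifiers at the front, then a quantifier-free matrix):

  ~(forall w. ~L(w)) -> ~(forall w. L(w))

forall w. exists u. (~L(w) | ~L(u))

First replace A → B with ¬A ∨ B.
  ~~(forall w. ~L(w)) | ~(forall w. L(w))
Push ¬ through the quantifiers and connectives to reach negation normal form:
  (forall w. ~L(w)) | (exists w. ~L(w))
Give each quantifier a distinct variable: w↦u.
  (forall w. ~L(w)) | (exists u. ~L(u))
Pull the quantifiers to the front (each side's bound variable is not free in the other side):
  forall w. exists u. (~L(w) | ~L(u))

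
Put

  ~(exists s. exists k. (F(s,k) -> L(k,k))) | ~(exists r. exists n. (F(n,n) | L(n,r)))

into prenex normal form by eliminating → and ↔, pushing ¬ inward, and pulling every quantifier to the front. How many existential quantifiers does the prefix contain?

Rewrite implications/biconditionals: A → B as ¬A ∨ B.
  ~(exists s. exists k. (~F(s,k) | L(k,k))) | ~(exists r. exists n. (F(n,n) | L(n,r)))
Move each ¬ inward, flipping quantifiers it crosses:
  (forall s. forall k. (F(s,k) & ~L(k,k))) | (forall r. forall n. (~F(n,n) & ~L(n,r)))
All bound variables are already distinct, so no renaming is needed.
Finally move all quantifiers to the prefix:
  forall s. forall k. forall r. forall n. (F(s,k) & ~L(k,k) | ~F(n,n) & ~L(n,r))
The prefix is forall s forall k forall r forall n: 4 universal, 0 existential.

0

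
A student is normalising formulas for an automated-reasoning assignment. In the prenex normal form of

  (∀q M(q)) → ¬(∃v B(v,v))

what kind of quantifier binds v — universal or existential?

Rewrite implications/biconditionals: A → B as ¬A ∨ B.
  ¬(∀q M(q)) ∨ ¬(∃v B(v,v))
Push ¬ through the quantifiers and connectives to reach negation normal form:
  (∃q ¬M(q)) ∨ (∀v ¬B(v,v))
Extract every quantifier outward, since the variables are now distinct and don't occur free across branches:
  ∃q ∀v (¬M(q) ∨ ¬B(v,v))
The quantifier ∃v sits under an odd number of negations (counting the antecedent side of each →), so it flips to ∀v.

universal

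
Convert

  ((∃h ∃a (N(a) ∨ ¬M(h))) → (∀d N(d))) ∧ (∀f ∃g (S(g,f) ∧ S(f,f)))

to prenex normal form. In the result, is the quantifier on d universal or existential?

universal

First replace A → B with ¬A ∨ B.
  (¬(∃h ∃a (N(a) ∨ ¬M(h))) ∨ (∀d N(d))) ∧ (∀f ∃g (S(g,f) ∧ S(f,f)))
Move each ¬ inward, flipping quantifiers it crosses:
  ((∀h ∀a (¬N(a) ∧ M(h))) ∨ (∀d N(d))) ∧ (∀f ∃g (S(g,f) ∧ S(f,f)))
All bound variables are already distinct, so no renaming is needed.
Pull the quantifiers to the front (each side's bound variable is not free in the other side):
  ∀h ∀a ∀d ∀f ∃g ((¬N(a) ∧ M(h) ∨ N(d)) ∧ S(g,f) ∧ S(f,f))
The quantifier ∀d sits under an even number of negations (counting the antecedent side of each →), so it remains universal.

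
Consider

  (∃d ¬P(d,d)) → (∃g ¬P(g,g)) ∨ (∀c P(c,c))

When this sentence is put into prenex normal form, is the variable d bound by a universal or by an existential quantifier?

universal

Eliminate → and ↔ using ¬ and ∨.
  ¬(∃d ¬P(d,d)) ∨ (∃g ¬P(g,g)) ∨ (∀c P(c,c))
Move each ¬ inward, flipping quantifiers it crosses:
  (∀d P(d,d)) ∨ (∃g ¬P(g,g)) ∨ (∀c P(c,c))
All bound variables are already distinct, so no renaming is needed.
Pull the quantifiers to the front (each side's bound variable is not free in the other side):
  ∀d ∃g ∀c (P(d,d) ∨ ¬P(g,g) ∨ P(c,c))
The quantifier ∃d sits under an odd number of negations (counting the antecedent side of each →), so it flips to ∀d.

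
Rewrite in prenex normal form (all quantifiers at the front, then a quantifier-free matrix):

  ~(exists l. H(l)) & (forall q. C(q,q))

forall l. forall q. (~H(l) & C(q,q))

Push ¬ through the quantifiers and connectives to reach negation normal form:
  (forall l. ~H(l)) & (forall q. C(q,q))
Pull the quantifiers to the front (each side's bound variable is not free in the other side):
  forall l. forall q. (~H(l) & C(q,q))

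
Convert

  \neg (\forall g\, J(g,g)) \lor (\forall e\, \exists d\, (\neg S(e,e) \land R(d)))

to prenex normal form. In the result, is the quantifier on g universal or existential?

existential

Drive negations inward (¬∀x A ≡ ∃x ¬A, ¬∃x A ≡ ∀x ¬A, De Morgan for ∧/∨):
  (\exists g\, \neg J(g,g)) \lor (\forall e\, \exists d\, (\neg S(e,e) \land R(d)))
Extract every quantifier outward, since the variables are now distinct and don't occur free across branches:
  \exists g\, \forall e\, \exists d\, (\neg J(g,g) \lor \neg S(e,e) \land R(d))
The quantifier \forall g sits under an odd number of negations, so it flips to \exists g.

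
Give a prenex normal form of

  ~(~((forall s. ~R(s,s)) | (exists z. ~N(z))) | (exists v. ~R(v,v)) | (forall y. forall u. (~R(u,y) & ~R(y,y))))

forall s. exists z. forall v. exists y. exists u. ((~R(s,s) | ~N(z)) & R(v,v) & (R(u,y) | R(y,y)))

Push ¬ through the quantifiers and connectives to reach negation normal form:
  ((forall s. ~R(s,s)) | (exists z. ~N(z))) & (forall v. R(v,v)) & (exists y. exists u. (R(u,y) | R(y,y)))
All bound variables are already distinct, so no renaming is needed.
Pull the quantifiers to the front (each side's bound variable is not free in the other side):
  forall s. exists z. forall v. exists y. exists u. ((~R(s,s) | ~N(z)) & R(v,v) & (R(u,y) | R(y,y)))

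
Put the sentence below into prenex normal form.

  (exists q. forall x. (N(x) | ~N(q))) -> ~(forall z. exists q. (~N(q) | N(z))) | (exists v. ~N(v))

Eliminate → and ↔ using ¬ and ∨.
  ~(exists q. forall x. (N(x) | ~N(q))) | ~(forall z. exists q. (~N(q) | N(z))) | (exists v. ~N(v))
Push ¬ through the quantifiers and connectives to reach negation normal form:
  (forall q. exists x. (~N(x) & N(q))) | (exists z. forall q. (N(q) & ~N(z))) | (exists v. ~N(v))
Rename bound variables to avoid capture: q↦y.
  (forall q. exists x. (~N(x) & N(q))) | (exists z. forall y. (N(y) & ~N(z))) | (exists v. ~N(v))
Extract every quantifier outward, since the variables are now distinct and don't occur free across branches:
  forall q. exists x. exists z. forall y. exists v. (~N(x) & N(q) | N(y) & ~N(z) | ~N(v))

forall q. exists x. exists z. forall y. exists v. (~N(x) & N(q) | N(y) & ~N(z) | ~N(v))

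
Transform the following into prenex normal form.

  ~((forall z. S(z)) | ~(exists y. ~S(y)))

exists z. exists y. (~S(z) & ~S(y))

Drive negations inward (¬∀x A ≡ ∃x ¬A, ¬∃x A ≡ ∀x ¬A, De Morgan for ∧/∨):
  (exists z. ~S(z)) & (exists y. ~S(y))
All bound variables are already distinct, so no renaming is needed.
Extract every quantifier outward, since the variables are now distinct and don't occur free across branches:
  exists z. exists y. (~S(z) & ~S(y))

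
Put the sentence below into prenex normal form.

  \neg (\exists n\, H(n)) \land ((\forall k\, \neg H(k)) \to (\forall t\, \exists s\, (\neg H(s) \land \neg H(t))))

Rewrite implications/biconditionals: A → B as ¬A ∨ B.
  \neg (\exists n\, H(n)) \land (\neg (\forall k\, \neg H(k)) \lor (\forall t\, \exists s\, (\neg H(s) \land \neg H(t))))
Push ¬ through the quantifiers and connectives to reach negation normal form:
  (\forall n\, \neg H(n)) \land ((\exists k\, H(k)) \lor (\forall t\, \exists s\, (\neg H(s) \land \neg H(t))))
Extract every quantifier outward, since the variables are now distinct and don't occur free across branches:
  \forall n\, \exists k\, \forall t\, \exists s\, (\neg H(n) \land (H(k) \lor \neg H(s) \land \neg H(t)))

\forall n\, \exists k\, \forall t\, \exists s\, (\neg H(n) \land (H(k) \lor \neg H(s) \land \neg H(t)))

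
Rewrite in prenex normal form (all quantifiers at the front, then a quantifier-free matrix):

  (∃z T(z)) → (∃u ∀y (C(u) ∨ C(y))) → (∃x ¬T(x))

∀z ∀u ∃y ∃x (¬T(z) ∨ ¬C(u) ∧ ¬C(y) ∨ ¬T(x))

Eliminate → and ↔ using ¬ and ∨.
  ¬(∃z T(z)) ∨ ¬(∃u ∀y (C(u) ∨ C(y))) ∨ (∃x ¬T(x))
Push ¬ through the quantifiers and connectives to reach negation normal form:
  (∀z ¬T(z)) ∨ (∀u ∃y (¬C(u) ∧ ¬C(y))) ∨ (∃x ¬T(x))
All bound variables are already distinct, so no renaming is needed.
Extract every quantifier outward, since the variables are now distinct and don't occur free across branches:
  ∀z ∀u ∃y ∃x (¬T(z) ∨ ¬C(u) ∧ ¬C(y) ∨ ¬T(x))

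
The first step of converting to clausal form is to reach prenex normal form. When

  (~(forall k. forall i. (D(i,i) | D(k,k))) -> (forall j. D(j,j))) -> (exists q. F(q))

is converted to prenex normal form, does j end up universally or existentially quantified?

existential

Rewrite implications/biconditionals: A → B as ¬A ∨ B.
  ~(~~(forall k. forall i. (D(i,i) | D(k,k))) | (forall j. D(j,j))) | (exists q. F(q))
Move each ¬ inward, flipping quantifiers it crosses:
  (exists k. exists i. (~D(i,i) & ~D(k,k))) & (exists j. ~D(j,j)) | (exists q. F(q))
Finally move all quantifiers to the prefix:
  exists k. exists i. exists j. exists q. (~D(i,i) & ~D(k,k) & ~D(j,j) | F(q))
The quantifier forall j sits under an odd number of negations (counting the antecedent side of each →), so it flips to exists j.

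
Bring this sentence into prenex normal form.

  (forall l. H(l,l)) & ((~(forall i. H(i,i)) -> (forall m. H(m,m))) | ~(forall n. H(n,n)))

First replace A → B with ¬A ∨ B.
  (forall l. H(l,l)) & (~~(forall i. H(i,i)) | (forall m. H(m,m)) | ~(forall n. H(n,n)))
Drive negations inward (¬∀x A ≡ ∃x ¬A, ¬∃x A ≡ ∀x ¬A, De Morgan for ∧/∨):
  (forall l. H(l,l)) & ((forall i. H(i,i)) | (forall m. H(m,m)) | (exists n. ~H(n,n)))
All bound variables are already distinct, so no renaming is needed.
Finally move all quantifiers to the prefix:
  forall l. forall i. forall m. exists n. (H(l,l) & (H(i,i) | H(m,m) | ~H(n,n)))

forall l. forall i. forall m. exists n. (H(l,l) & (H(i,i) | H(m,m) | ~H(n,n)))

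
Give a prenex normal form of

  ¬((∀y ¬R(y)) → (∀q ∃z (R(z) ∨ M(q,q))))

First replace A → B with ¬A ∨ B.
  ¬(¬(∀y ¬R(y)) ∨ (∀q ∃z (R(z) ∨ M(q,q))))
Move each ¬ inward, flipping quantifiers it crosses:
  (∀y ¬R(y)) ∧ (∃q ∀z (¬R(z) ∧ ¬M(q,q)))
All bound variables are already distinct, so no renaming is needed.
Extract every quantifier outward, since the variables are now distinct and don't occur free across branches:
  ∀y ∃q ∀z (¬R(y) ∧ ¬R(z) ∧ ¬M(q,q))

∀y ∃q ∀z (¬R(y) ∧ ¬R(z) ∧ ¬M(q,q))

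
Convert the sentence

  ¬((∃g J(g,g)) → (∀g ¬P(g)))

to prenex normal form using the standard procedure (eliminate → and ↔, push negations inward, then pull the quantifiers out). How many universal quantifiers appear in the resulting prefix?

0

Rewrite implications/biconditionals: A → B as ¬A ∨ B.
  ¬(¬(∃g J(g,g)) ∨ (∀g ¬P(g)))
Move each ¬ inward, flipping quantifiers it crosses:
  (∃g J(g,g)) ∧ (∃g P(g))
Standardize variables apart so no two quantifiers bind the same name: g↦w.
  (∃g J(g,g)) ∧ (∃w P(w))
Extract every quantifier outward, since the variables are now distinct and don't occur free across branches:
  ∃g ∃w (J(g,g) ∧ P(w))
The prefix is ∃g ∃w: 0 universal, 2 existential.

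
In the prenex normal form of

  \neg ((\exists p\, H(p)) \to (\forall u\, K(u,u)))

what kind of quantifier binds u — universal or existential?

First replace A → B with ¬A ∨ B.
  \neg (\neg (\exists p\, H(p)) \lor (\forall u\, K(u,u)))
Drive negations inward (¬∀x A ≡ ∃x ¬A, ¬∃x A ≡ ∀x ¬A, De Morgan for ∧/∨):
  (\exists p\, H(p)) \land (\exists u\, \neg K(u,u))
Extract every quantifier outward, since the variables are now distinct and don't occur free across branches:
  \exists p\, \exists u\, (H(p) \land \neg K(u,u))
The quantifier \forall u sits under an odd number of negations (counting the antecedent side of each →), so it flips to \exists u.

existential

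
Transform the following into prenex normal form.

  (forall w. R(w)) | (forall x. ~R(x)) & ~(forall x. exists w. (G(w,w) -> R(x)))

Rewrite implications/biconditionals: A → B as ¬A ∨ B.
  (forall w. R(w)) | (forall x. ~R(x)) & ~(forall x. exists w. (~G(w,w) | R(x)))
Push ¬ through the quantifiers and connectives to reach negation normal form:
  (forall w. R(w)) | (forall x. ~R(x)) & (exists x. forall w. (G(w,w) & ~R(x)))
Rename bound variables to avoid capture: x↦b, w↦z.
  (forall w. R(w)) | (forall x. ~R(x)) & (exists b. forall z. (G(z,z) & ~R(b)))
Extract every quantifier outward, since the variables are now distinct and don't occur free across branches:
  forall w. forall x. exists b. forall z. (R(w) | ~R(x) & G(z,z) & ~R(b))

forall w. forall x. exists b. forall z. (R(w) | ~R(x) & G(z,z) & ~R(b))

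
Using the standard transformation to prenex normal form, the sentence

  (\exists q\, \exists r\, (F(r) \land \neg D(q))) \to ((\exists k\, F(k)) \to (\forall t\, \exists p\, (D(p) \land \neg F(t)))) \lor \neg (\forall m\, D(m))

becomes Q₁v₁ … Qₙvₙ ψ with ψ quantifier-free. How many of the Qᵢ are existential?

Rewrite implications/biconditionals: A → B as ¬A ∨ B.
  \neg (\exists q\, \exists r\, (F(r) \land \neg D(q))) \lor \neg (\exists k\, F(k)) \lor (\forall t\, \exists p\, (D(p) \land \neg F(t))) \lor \neg (\forall m\, D(m))
Push ¬ through the quantifiers and connectives to reach negation normal form:
  (\forall q\, \forall r\, (\neg F(r) \lor D(q))) \lor (\forall k\, \neg F(k)) \lor (\forall t\, \exists p\, (D(p) \land \neg F(t))) \lor (\exists m\, \neg D(m))
Finally move all quantifiers to the prefix:
  \forall q\, \forall r\, \forall k\, \forall t\, \exists p\, \exists m\, (\neg F(r) \lor D(q) \lor \neg F(k) \lor D(p) \land \neg F(t) \lor \neg D(m))
The prefix is \forall q \forall r \forall k \forall t \exists p \exists m: 4 universal, 2 existential.

2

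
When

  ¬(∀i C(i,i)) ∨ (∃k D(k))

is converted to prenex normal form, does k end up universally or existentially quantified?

Drive negations inward (¬∀x A ≡ ∃x ¬A, ¬∃x A ≡ ∀x ¬A, De Morgan for ∧/∨):
  (∃i ¬C(i,i)) ∨ (∃k D(k))
All bound variables are already distinct, so no renaming is needed.
Pull the quantifiers to the front (each side's bound variable is not free in the other side):
  ∃i ∃k (¬C(i,i) ∨ D(k))
The quantifier ∃k sits under an even number of negations, so it remains existential.

existential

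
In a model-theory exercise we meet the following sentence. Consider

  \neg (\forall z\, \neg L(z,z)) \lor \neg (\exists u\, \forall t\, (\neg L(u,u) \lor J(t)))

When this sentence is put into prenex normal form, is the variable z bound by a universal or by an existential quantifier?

existential

Drive negations inward (¬∀x A ≡ ∃x ¬A, ¬∃x A ≡ ∀x ¬A, De Morgan for ∧/∨):
  (\exists z\, L(z,z)) \lor (\forall u\, \exists t\, (L(u,u) \land \neg J(t)))
Finally move all quantifiers to the prefix:
  \exists z\, \forall u\, \exists t\, (L(z,z) \lor L(u,u) \land \neg J(t))
The quantifier \forall z sits under an odd number of negations, so it flips to \exists z.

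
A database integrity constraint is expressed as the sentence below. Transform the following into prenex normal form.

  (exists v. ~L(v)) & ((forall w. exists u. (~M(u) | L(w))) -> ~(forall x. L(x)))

exists v. exists w. forall u. exists x. (~L(v) & (M(u) & ~L(w) | ~L(x)))

Eliminate → and ↔ using ¬ and ∨.
  (exists v. ~L(v)) & (~(forall w. exists u. (~M(u) | L(w))) | ~(forall x. L(x)))
Move each ¬ inward, flipping quantifiers it crosses:
  (exists v. ~L(v)) & ((exists w. forall u. (M(u) & ~L(w))) | (exists x. ~L(x)))
Extract every quantifier outward, since the variables are now distinct and don't occur free across branches:
  exists v. exists w. forall u. exists x. (~L(v) & (M(u) & ~L(w) | ~L(x)))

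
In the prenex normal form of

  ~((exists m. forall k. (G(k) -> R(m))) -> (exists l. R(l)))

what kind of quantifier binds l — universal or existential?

Rewrite implications/biconditionals: A → B as ¬A ∨ B.
  ~(~(exists m. forall k. (~G(k) | R(m))) | (exists l. R(l)))
Drive negations inward (¬∀x A ≡ ∃x ¬A, ¬∃x A ≡ ∀x ¬A, De Morgan for ∧/∨):
  (exists m. forall k. (~G(k) | R(m))) & (forall l. ~R(l))
All bound variables are already distinct, so no renaming is needed.
Pull the quantifiers to the front (each side's bound variable is not free in the other side):
  exists m. forall k. forall l. ((~G(k) | R(m)) & ~R(l))
The quantifier exists l sits under an odd number of negations (counting the antecedent side of each →), so it flips to forall l.

universal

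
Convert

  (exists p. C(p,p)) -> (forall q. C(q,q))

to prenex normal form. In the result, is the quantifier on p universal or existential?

Rewrite implications/biconditionals: A → B as ¬A ∨ B.
  ~(exists p. C(p,p)) | (forall q. C(q,q))
Drive negations inward (¬∀x A ≡ ∃x ¬A, ¬∃x A ≡ ∀x ¬A, De Morgan for ∧/∨):
  (forall p. ~C(p,p)) | (forall q. C(q,q))
All bound variables are already distinct, so no renaming is needed.
Pull the quantifiers to the front (each side's bound variable is not free in the other side):
  forall p. forall q. (~C(p,p) | C(q,q))
The quantifier exists p sits under an odd number of negations (counting the antecedent side of each →), so it flips to forall p.

universal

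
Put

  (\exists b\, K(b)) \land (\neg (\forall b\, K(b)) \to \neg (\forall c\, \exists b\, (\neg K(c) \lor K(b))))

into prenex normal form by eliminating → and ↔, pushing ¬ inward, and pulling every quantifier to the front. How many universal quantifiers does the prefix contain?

First replace A → B with ¬A ∨ B.
  (\exists b\, K(b)) \land (\neg \neg (\forall b\, K(b)) \lor \neg (\forall c\, \exists b\, (\neg K(c) \lor K(b))))
Move each ¬ inward, flipping quantifiers it crosses:
  (\exists b\, K(b)) \land ((\forall b\, K(b)) \lor (\exists c\, \forall b\, (K(c) \land \neg K(b))))
Give each quantifier a distinct variable: b↦q, b↦z.
  (\exists b\, K(b)) \land ((\forall q\, K(q)) \lor (\exists c\, \forall z\, (K(c) \land \neg K(z))))
Pull the quantifiers to the front (each side's bound variable is not free in the other side):
  \exists b\, \forall q\, \exists c\, \forall z\, (K(b) \land (K(q) \lor K(c) \land \neg K(z)))
The prefix is \exists b \forall q \exists c \forall z: 2 universal, 2 existential.

2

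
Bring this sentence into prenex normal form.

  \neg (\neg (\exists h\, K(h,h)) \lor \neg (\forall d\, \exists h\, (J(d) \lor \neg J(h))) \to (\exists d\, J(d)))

Eliminate → and ↔ using ¬ and ∨.
  \neg (\neg (\neg (\exists h\, K(h,h)) \lor \neg (\forall d\, \exists h\, (J(d) \lor \neg J(h)))) \lor (\exists d\, J(d)))
Drive negations inward (¬∀x A ≡ ∃x ¬A, ¬∃x A ≡ ∀x ¬A, De Morgan for ∧/∨):
  ((\forall h\, \neg K(h,h)) \lor (\exists d\, \forall h\, (\neg J(d) \land J(h)))) \land (\forall d\, \neg J(d))
Standardize variables apart so no two quantifiers bind the same name: h↦c, d↦w.
  ((\forall h\, \neg K(h,h)) \lor (\exists d\, \forall c\, (\neg J(d) \land J(c)))) \land (\forall w\, \neg J(w))
Pull the quantifiers to the front (each side's bound variable is not free in the other side):
  \forall h\, \exists d\, \forall c\, \forall w\, ((\neg K(h,h) \lor \neg J(d) \land J(c)) \land \neg J(w))

\forall h\, \exists d\, \forall c\, \forall w\, ((\neg K(h,h) \lor \neg J(d) \land J(c)) \land \neg J(w))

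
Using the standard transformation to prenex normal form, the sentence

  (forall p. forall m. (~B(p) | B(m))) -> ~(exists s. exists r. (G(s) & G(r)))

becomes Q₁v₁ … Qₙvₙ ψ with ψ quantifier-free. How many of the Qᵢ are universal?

First replace A → B with ¬A ∨ B.
  ~(forall p. forall m. (~B(p) | B(m))) | ~(exists s. exists r. (G(s) & G(r)))
Push ¬ through the quantifiers and connectives to reach negation normal form:
  (exists p. exists m. (B(p) & ~B(m))) | (forall s. forall r. (~G(s) | ~G(r)))
All bound variables are already distinct, so no renaming is needed.
Extract every quantifier outward, since the variables are now distinct and don't occur free across branches:
  exists p. exists m. forall s. forall r. (B(p) & ~B(m) | ~G(s) | ~G(r))
The prefix is exists p exists m forall s forall r: 2 universal, 2 existential.

2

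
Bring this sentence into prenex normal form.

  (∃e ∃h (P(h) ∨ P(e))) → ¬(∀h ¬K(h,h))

∀e ∀h ∃x1 (¬P(h) ∧ ¬P(e) ∨ K(x1,x1))

First replace A → B with ¬A ∨ B.
  ¬(∃e ∃h (P(h) ∨ P(e))) ∨ ¬(∀h ¬K(h,h))
Push ¬ through the quantifiers and connectives to reach negation normal form:
  (∀e ∀h (¬P(h) ∧ ¬P(e))) ∨ (∃h K(h,h))
Give each quantifier a distinct variable: h↦x1.
  (∀e ∀h (¬P(h) ∧ ¬P(e))) ∨ (∃x1 K(x1,x1))
Extract every quantifier outward, since the variables are now distinct and don't occur free across branches:
  ∀e ∀h ∃x1 (¬P(h) ∧ ¬P(e) ∨ K(x1,x1))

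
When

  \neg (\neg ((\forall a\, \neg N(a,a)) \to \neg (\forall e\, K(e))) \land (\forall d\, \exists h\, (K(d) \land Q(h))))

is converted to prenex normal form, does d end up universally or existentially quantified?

First replace A → B with ¬A ∨ B.
  \neg (\neg (\neg (\forall a\, \neg N(a,a)) \lor \neg (\forall e\, K(e))) \land (\forall d\, \exists h\, (K(d) \land Q(h))))
Push ¬ through the quantifiers and connectives to reach negation normal form:
  (\exists a\, N(a,a)) \lor (\exists e\, \neg K(e)) \lor (\exists d\, \forall h\, (\neg K(d) \lor \neg Q(h)))
Finally move all quantifiers to the prefix:
  \exists a\, \exists e\, \exists d\, \forall h\, (N(a,a) \lor \neg K(e) \lor \neg K(d) \lor \neg Q(h))
The quantifier \forall d sits under an odd number of negations (counting the antecedent side of each →), so it flips to \exists d.

existential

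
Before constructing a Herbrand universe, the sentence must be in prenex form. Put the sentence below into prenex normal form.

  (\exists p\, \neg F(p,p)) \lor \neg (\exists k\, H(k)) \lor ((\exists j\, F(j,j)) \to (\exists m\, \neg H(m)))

Eliminate → and ↔ using ¬ and ∨.
  (\exists p\, \neg F(p,p)) \lor \neg (\exists k\, H(k)) \lor \neg (\exists j\, F(j,j)) \lor (\exists m\, \neg H(m))
Drive negations inward (¬∀x A ≡ ∃x ¬A, ¬∃x A ≡ ∀x ¬A, De Morgan for ∧/∨):
  (\exists p\, \neg F(p,p)) \lor (\forall k\, \neg H(k)) \lor (\forall j\, \neg F(j,j)) \lor (\exists m\, \neg H(m))
All bound variables are already distinct, so no renaming is needed.
Extract every quantifier outward, since the variables are now distinct and don't occur free across branches:
  \exists p\, \forall k\, \forall j\, \exists m\, (\neg F(p,p) \lor \neg H(k) \lor \neg F(j,j) \lor \neg H(m))

\exists p\, \forall k\, \forall j\, \exists m\, (\neg F(p,p) \lor \neg H(k) \lor \neg F(j,j) \lor \neg H(m))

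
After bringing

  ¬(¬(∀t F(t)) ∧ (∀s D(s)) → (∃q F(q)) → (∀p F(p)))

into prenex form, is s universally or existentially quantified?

Eliminate → and ↔ using ¬ and ∨.
  ¬(¬(¬(∀t F(t)) ∧ (∀s D(s))) ∨ ¬(∃q F(q)) ∨ (∀p F(p)))
Drive negations inward (¬∀x A ≡ ∃x ¬A, ¬∃x A ≡ ∀x ¬A, De Morgan for ∧/∨):
  (∃t ¬F(t)) ∧ (∀s D(s)) ∧ (∃q F(q)) ∧ (∃p ¬F(p))
All bound variables are already distinct, so no renaming is needed.
Finally move all quantifiers to the prefix:
  ∃t ∀s ∃q ∃p (¬F(t) ∧ D(s) ∧ F(q) ∧ ¬F(p))
The quantifier ∀s sits under an even number of negations (counting the antecedent side of each →), so it remains universal.

universal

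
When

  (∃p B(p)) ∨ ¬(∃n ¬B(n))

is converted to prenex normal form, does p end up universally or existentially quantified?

existential

Push ¬ through the quantifiers and connectives to reach negation normal form:
  (∃p B(p)) ∨ (∀n B(n))
Extract every quantifier outward, since the variables are now distinct and don't occur free across branches:
  ∃p ∀n (B(p) ∨ B(n))
The quantifier ∃p sits under an even number of negations, so it remains existential.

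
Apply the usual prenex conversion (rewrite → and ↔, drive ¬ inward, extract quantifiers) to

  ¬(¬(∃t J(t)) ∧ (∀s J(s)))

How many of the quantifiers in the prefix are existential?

Move each ¬ inward, flipping quantifiers it crosses:
  (∃t J(t)) ∨ (∃s ¬J(s))
Finally move all quantifiers to the prefix:
  ∃t ∃s (J(t) ∨ ¬J(s))
The prefix is ∃t ∃s: 0 universal, 2 existential.

2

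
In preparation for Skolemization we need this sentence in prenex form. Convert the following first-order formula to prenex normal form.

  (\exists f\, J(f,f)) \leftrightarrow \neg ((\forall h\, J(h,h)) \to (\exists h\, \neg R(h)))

Rewrite implications/biconditionals: A → B as ¬A ∨ B; A ↔ B as (¬A ∨ B) ∧ (¬B ∨ A).
  (\neg (\exists f\, J(f,f)) \lor \neg (\neg (\forall h\, J(h,h)) \lor (\exists h\, \neg R(h)))) \land (\neg \neg (\neg (\forall h\, J(h,h)) \lor (\exists h\, \neg R(h))) \lor (\exists f\, J(f,f)))
Drive negations inward (¬∀x A ≡ ∃x ¬A, ¬∃x A ≡ ∀x ¬A, De Morgan for ∧/∨):
  ((\forall f\, \neg J(f,f)) \lor (\forall h\, J(h,h)) \land (\forall h\, R(h))) \land ((\exists h\, \neg J(h,h)) \lor (\exists h\, \neg R(h)) \lor (\exists f\, J(f,f)))
Give each quantifier a distinct variable: h↦u, h↦y1, h↦w, f↦c.
  ((\forall f\, \neg J(f,f)) \lor (\forall h\, J(h,h)) \land (\forall u\, R(u))) \land ((\exists y1\, \neg J(y1,y1)) \lor (\exists w\, \neg R(w)) \lor (\exists c\, J(c,c)))
Extract every quantifier outward, since the variables are now distinct and don't occur free across branches:
  \forall f\, \forall h\, \forall u\, \exists y1\, \exists w\, \exists c\, ((\neg J(f,f) \lor J(h,h) \land R(u)) \land (\neg J(y1,y1) \lor \neg R(w) \lor J(c,c)))

\forall f\, \forall h\, \forall u\, \exists y1\, \exists w\, \exists c\, ((\neg J(f,f) \lor J(h,h) \land R(u)) \land (\neg J(y1,y1) \lor \neg R(w) \lor J(c,c)))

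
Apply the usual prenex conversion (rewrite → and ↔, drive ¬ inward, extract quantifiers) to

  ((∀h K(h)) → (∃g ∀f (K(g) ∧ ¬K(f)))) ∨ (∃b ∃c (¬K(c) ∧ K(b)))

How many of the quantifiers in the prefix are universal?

Rewrite implications/biconditionals: A → B as ¬A ∨ B.
  ¬(∀h K(h)) ∨ (∃g ∀f (K(g) ∧ ¬K(f))) ∨ (∃b ∃c (¬K(c) ∧ K(b)))
Drive negations inward (¬∀x A ≡ ∃x ¬A, ¬∃x A ≡ ∀x ¬A, De Morgan for ∧/∨):
  (∃h ¬K(h)) ∨ (∃g ∀f (K(g) ∧ ¬K(f))) ∨ (∃b ∃c (¬K(c) ∧ K(b)))
All bound variables are already distinct, so no renaming is needed.
Finally move all quantifiers to the prefix:
  ∃h ∃g ∀f ∃b ∃c (¬K(h) ∨ K(g) ∧ ¬K(f) ∨ ¬K(c) ∧ K(b))
The prefix is ∃h ∃g ∀f ∃b ∃c: 1 universal, 4 existential.

1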